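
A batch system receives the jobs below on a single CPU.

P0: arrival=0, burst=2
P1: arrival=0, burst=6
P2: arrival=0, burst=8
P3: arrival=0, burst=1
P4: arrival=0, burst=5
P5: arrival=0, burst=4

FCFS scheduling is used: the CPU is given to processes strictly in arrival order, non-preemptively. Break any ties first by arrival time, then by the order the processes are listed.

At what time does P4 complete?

22

Timeline: | P0 0-2 | P1 2-8 | P2 8-16 | P3 16-17 | P4 17-22 | P5 22-26 |
Completion: P0=2  P1=8  P2=16  P3=17  P4=22  P5=26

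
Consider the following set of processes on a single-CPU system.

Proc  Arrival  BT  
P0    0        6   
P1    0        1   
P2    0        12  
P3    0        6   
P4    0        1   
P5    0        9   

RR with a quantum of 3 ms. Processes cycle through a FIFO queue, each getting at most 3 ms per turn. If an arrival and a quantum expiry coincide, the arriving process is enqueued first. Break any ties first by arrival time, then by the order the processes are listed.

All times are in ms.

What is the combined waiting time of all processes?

Timeline: | P0 0-3 | P1 3-4 | P2 4-7 | P3 7-10 | P4 10-11 | P5 11-14 | P0 14-17 | P2 17-20 | P3 20-23 | P5 23-26 | P2 26-29 | P5 29-32 | P2 32-35 |
Completion: P0=17  P1=4  P2=35  P3=23  P4=11  P5=32
Turnaround (C−A): P0=17  P1=4  P2=35  P3=23  P4=11  P5=32
Waiting = turnaround − burst: P0=11, P1=3, P2=23, P3=17, P4=10, P5=23
Total waiting = 11 + 3 + 23 + 17 + 10 + 23 = 87

87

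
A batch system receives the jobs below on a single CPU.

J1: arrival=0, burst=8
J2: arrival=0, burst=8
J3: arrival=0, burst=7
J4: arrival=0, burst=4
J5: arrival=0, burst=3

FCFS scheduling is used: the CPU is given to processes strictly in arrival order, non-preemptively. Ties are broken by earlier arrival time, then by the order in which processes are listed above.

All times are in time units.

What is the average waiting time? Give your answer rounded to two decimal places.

14.80

Schedule: | J1 0-8 | J2 8-16 | J3 16-23 | J4 23-27 | J5 27-30 |
Completion: J1=8  J2=16  J3=23  J4=27  J5=30
Turnaround (C−A): J1=8  J2=16  J3=23  J4=27  J5=30
Waiting times: J1=0, J2=8, J3=16, J4=23, J5=27
Average waiting = (0+8+16+23+27) / 5 = 74/5 = 14.80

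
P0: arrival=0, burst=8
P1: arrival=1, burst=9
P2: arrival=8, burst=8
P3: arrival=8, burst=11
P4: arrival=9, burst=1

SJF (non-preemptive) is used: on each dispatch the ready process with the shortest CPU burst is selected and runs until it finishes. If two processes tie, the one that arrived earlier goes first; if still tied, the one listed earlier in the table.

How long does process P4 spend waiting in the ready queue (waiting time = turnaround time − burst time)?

Schedule: | P0 0-8 | P2 8-16 | P4 16-17 | P1 17-26 | P3 26-37 |
Completion: P0=8  P1=26  P2=16  P3=37  P4=17
Waiting(P4) = turnaround − burst = 8 − 1 = 7

7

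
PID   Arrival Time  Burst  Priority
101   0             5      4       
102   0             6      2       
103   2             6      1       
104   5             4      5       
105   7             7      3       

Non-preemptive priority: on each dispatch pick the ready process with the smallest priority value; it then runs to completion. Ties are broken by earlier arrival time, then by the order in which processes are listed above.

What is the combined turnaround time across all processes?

Schedule: | 102 0-6 | 103 6-12 | 105 12-19 | 101 19-24 | 104 24-28 |
Completion: 101=24  102=6  103=12  104=28  105=19
Turnaround (C−A): 101=24  102=6  103=10  104=23  105=12
Turnaround = completion − arrival: 101=24, 102=6, 103=10, 104=23, 105=12
Total turnaround = 24 + 6 + 10 + 23 + 12 = 75

75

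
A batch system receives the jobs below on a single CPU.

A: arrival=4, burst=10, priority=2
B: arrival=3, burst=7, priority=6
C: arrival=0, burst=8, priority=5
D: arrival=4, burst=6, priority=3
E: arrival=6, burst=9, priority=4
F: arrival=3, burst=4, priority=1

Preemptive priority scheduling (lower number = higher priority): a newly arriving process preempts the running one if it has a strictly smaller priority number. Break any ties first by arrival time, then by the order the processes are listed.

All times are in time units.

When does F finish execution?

7

Gantt: | C 0-3 | F 3-7 | A 7-17 | D 17-23 | E 23-32 | C 32-37 | B 37-44 |
Completion: A=17  B=44  C=37  D=23  E=32  F=7
Turnaround (C−A): A=13  B=41  C=37  D=19  E=26  F=4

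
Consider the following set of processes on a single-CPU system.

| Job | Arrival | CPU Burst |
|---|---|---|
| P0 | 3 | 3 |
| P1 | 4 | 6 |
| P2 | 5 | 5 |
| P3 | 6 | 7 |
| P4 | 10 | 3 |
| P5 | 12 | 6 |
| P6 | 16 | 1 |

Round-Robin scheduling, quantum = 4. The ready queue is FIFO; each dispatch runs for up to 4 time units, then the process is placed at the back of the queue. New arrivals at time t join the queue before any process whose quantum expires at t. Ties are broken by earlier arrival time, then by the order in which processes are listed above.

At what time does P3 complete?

32

Gantt: | idle 0-3 | P0 3-6 | P1 6-10 | P2 10-14 | P3 14-18 | P4 18-21 | P1 21-23 | P5 23-27 | P2 27-28 | P6 28-29 | P3 29-32 | P5 32-34 |
Completion: P0=6  P1=23  P2=28  P3=32  P4=21  P5=34  P6=29
Turnaround (C−A): P0=3  P1=19  P2=23  P3=26  P4=11  P5=22  P6=13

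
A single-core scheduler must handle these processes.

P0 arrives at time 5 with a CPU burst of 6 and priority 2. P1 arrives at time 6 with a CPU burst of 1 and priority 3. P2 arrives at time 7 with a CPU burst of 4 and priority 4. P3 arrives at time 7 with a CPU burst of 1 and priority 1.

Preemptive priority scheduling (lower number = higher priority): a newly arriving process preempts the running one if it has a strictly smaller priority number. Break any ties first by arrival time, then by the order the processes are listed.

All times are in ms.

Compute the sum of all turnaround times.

25

Gantt: | idle 0-5 | P0 5-7 | P3 7-8 | P0 8-12 | P1 12-13 | P2 13-17 |
Completion: P0=12  P1=13  P2=17  P3=8
Turnaround (C−A): P0=7  P1=7  P2=10  P3=1
Turnaround = completion − arrival: P0=7, P1=7, P2=10, P3=1
Total turnaround = 7 + 7 + 10 + 1 = 25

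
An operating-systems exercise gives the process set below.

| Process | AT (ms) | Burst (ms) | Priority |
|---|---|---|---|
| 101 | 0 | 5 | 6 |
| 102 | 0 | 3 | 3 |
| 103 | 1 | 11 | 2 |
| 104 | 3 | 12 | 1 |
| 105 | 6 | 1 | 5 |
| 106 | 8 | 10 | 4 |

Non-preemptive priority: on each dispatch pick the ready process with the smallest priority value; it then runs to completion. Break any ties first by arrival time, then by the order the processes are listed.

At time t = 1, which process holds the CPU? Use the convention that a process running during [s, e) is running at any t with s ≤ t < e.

Schedule: | 102 0-3 | 104 3-15 | 103 15-26 | 106 26-36 | 105 36-37 | 101 37-42 |
Completion: 101=42  102=3  103=26  104=15  105=37  106=36
Turnaround (C−A): 101=42  102=3  103=25  104=12  105=31  106=28

102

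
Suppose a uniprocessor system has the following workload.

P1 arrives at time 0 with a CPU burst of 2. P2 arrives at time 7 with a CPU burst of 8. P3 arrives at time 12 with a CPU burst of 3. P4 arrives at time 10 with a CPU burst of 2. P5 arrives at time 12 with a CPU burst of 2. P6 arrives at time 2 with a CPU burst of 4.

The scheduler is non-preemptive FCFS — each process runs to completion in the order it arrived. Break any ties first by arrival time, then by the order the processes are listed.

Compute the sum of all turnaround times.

Timeline: | P1 0-2 | P6 2-6 | idle 6-7 | P2 7-15 | P4 15-17 | P3 17-20 | P5 20-22 |
Completion: P1=2  P2=15  P3=20  P4=17  P5=22  P6=6
Turnaround = completion − arrival: P1=2, P2=8, P3=8, P4=7, P5=10, P6=4
Total turnaround = 2 + 8 + 8 + 7 + 10 + 4 = 39

39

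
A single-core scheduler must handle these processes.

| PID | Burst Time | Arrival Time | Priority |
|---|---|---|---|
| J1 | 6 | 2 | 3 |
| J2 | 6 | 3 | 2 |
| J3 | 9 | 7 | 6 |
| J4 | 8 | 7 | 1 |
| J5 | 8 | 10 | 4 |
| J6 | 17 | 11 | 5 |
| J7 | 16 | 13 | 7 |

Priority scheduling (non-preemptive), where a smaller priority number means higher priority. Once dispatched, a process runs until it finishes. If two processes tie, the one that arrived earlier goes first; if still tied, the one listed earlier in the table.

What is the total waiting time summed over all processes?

128

Gantt: | idle 0-2 | J1 2-8 | J4 8-16 | J2 16-22 | J5 22-30 | J6 30-47 | J3 47-56 | J7 56-72 |
Completion: J1=8  J2=22  J3=56  J4=16  J5=30  J6=47  J7=72
Turnaround (C−A): J1=6  J2=19  J3=49  J4=9  J5=20  J6=36  J7=59
Waiting = turnaround − burst: J1=0, J2=13, J3=40, J4=1, J5=12, J6=19, J7=43
Total waiting = 0 + 13 + 40 + 1 + 12 + 19 + 43 = 128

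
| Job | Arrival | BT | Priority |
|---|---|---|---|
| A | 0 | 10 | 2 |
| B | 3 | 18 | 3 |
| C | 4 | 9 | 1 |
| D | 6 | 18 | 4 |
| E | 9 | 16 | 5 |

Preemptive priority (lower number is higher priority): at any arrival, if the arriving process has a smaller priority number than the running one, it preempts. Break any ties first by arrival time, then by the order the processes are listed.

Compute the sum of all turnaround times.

Schedule: | A 0-4 | C 4-13 | A 13-19 | B 19-37 | D 37-55 | E 55-71 |
Completion: A=19  B=37  C=13  D=55  E=71
Turnaround (C−A): A=19  B=34  C=9  D=49  E=62
Turnaround = completion − arrival: A=19, B=34, C=9, D=49, E=62
Total turnaround = 19 + 34 + 9 + 49 + 62 = 173

173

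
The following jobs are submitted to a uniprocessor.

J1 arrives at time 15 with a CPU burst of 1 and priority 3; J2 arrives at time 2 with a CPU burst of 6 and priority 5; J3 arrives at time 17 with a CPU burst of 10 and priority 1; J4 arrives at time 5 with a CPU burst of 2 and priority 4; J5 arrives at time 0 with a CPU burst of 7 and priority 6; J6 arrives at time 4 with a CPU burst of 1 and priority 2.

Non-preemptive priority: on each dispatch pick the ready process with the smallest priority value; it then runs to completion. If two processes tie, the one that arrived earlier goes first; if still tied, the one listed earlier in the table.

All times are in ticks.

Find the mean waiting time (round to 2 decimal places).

Gantt: | J5 0-7 | J6 7-8 | J4 8-10 | J2 10-16 | J1 16-17 | J3 17-27 |
Completion: J1=17  J2=16  J3=27  J4=10  J5=7  J6=8
Waiting times: J1=1, J2=8, J3=0, J4=3, J5=0, J6=3
Average waiting = (1+8+0+3+0+3) / 6 = 15/6 = 2.50

2.50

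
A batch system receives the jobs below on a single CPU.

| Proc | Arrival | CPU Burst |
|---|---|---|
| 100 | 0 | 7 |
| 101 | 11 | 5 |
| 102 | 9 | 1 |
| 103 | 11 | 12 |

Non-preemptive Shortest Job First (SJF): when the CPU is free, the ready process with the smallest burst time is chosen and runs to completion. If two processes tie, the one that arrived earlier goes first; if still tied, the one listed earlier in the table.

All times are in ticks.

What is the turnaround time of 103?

Schedule: | 100 0-7 | idle 7-9 | 102 9-10 | idle 10-11 | 101 11-16 | 103 16-28 |
Completion: 100=7  101=16  102=10  103=28
Turnaround (C−A): 100=7  101=5  102=1  103=17
Turnaround(103) = completion − arrival = 28 − 11 = 17

17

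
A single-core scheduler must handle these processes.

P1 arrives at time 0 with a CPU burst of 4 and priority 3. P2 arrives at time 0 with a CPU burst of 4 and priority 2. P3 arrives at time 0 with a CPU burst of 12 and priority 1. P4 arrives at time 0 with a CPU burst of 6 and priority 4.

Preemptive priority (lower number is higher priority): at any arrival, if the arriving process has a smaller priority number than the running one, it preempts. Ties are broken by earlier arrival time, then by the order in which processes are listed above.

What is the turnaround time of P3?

12

Schedule: | P3 0-12 | P2 12-16 | P1 16-20 | P4 20-26 |
Completion: P1=20  P2=16  P3=12  P4=26
Turnaround (C−A): P1=20  P2=16  P3=12  P4=26
Turnaround(P3) = completion − arrival = 12 − 0 = 12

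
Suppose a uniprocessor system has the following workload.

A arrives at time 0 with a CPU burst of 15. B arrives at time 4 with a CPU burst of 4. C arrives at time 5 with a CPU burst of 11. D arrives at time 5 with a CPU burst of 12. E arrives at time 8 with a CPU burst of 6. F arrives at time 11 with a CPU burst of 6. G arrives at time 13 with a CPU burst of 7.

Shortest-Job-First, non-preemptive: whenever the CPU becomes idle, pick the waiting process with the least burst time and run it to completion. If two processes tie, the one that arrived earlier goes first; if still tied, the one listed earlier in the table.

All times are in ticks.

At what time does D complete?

61

Timeline: | A 0-15 | B 15-19 | E 19-25 | F 25-31 | G 31-38 | C 38-49 | D 49-61 |
Completion: A=15  B=19  C=49  D=61  E=25  F=31  G=38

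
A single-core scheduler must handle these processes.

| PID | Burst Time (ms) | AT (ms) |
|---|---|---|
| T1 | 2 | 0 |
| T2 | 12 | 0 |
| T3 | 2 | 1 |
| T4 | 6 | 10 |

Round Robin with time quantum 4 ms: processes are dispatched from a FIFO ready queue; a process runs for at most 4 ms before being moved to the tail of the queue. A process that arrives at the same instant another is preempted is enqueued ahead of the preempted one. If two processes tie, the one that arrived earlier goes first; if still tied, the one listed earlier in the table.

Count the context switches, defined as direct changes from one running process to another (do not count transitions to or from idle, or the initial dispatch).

6

Timeline: | T1 0-2 | T2 2-6 | T3 6-8 | T2 8-12 | T4 12-16 | T2 16-20 | T4 20-22 |
Completion: T1=2  T2=20  T3=8  T4=22
Turnaround (C−A): T1=2  T2=20  T3=7  T4=12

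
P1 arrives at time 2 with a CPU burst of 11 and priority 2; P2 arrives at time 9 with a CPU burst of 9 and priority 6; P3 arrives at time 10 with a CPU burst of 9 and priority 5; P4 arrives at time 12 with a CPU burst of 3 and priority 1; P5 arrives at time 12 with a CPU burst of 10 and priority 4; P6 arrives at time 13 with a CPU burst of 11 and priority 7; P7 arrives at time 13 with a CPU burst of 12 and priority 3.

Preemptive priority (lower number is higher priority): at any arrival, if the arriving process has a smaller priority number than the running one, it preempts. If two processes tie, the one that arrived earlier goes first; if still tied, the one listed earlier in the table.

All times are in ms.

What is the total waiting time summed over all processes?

131

Timeline: | idle 0-2 | P1 2-12 | P4 12-15 | P1 15-16 | P7 16-28 | P5 28-38 | P3 38-47 | P2 47-56 | P6 56-67 |
Completion: P1=16  P2=56  P3=47  P4=15  P5=38  P6=67  P7=28
Turnaround (C−A): P1=14  P2=47  P3=37  P4=3  P5=26  P6=54  P7=15
Waiting = turnaround − burst: P1=3, P2=38, P3=28, P4=0, P5=16, P6=43, P7=3
Total waiting = 3 + 38 + 28 + 0 + 16 + 43 + 3 = 131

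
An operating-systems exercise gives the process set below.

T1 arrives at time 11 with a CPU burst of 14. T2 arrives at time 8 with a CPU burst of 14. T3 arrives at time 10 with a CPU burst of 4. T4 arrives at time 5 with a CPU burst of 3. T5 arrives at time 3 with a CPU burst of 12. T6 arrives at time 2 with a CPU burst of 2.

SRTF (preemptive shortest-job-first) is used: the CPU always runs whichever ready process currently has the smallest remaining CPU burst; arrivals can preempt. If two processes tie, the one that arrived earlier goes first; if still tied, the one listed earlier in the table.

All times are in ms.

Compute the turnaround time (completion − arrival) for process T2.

Timeline: | idle 0-2 | T6 2-4 | T5 4-5 | T4 5-8 | T5 8-10 | T3 10-14 | T5 14-23 | T2 23-37 | T1 37-51 |
Completion: T1=51  T2=37  T3=14  T4=8  T5=23  T6=4
Turnaround (C−A): T1=40  T2=29  T3=4  T4=3  T5=20  T6=2
Turnaround(T2) = completion − arrival = 37 − 8 = 29

29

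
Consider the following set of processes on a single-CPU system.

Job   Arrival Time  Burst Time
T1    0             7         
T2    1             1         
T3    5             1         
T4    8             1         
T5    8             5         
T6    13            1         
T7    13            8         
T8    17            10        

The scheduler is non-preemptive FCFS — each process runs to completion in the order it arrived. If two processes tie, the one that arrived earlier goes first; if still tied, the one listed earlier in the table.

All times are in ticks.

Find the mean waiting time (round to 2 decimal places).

Schedule: | T1 0-7 | T2 7-8 | T3 8-9 | T4 9-10 | T5 10-15 | T6 15-16 | T7 16-24 | T8 24-34 |
Completion: T1=7  T2=8  T3=9  T4=10  T5=15  T6=16  T7=24  T8=34
Waiting times: T1=0, T2=6, T3=3, T4=1, T5=2, T6=2, T7=3, T8=7
Average waiting = (0+6+3+1+2+2+3+7) / 8 = 24/8 = 3.00

3.00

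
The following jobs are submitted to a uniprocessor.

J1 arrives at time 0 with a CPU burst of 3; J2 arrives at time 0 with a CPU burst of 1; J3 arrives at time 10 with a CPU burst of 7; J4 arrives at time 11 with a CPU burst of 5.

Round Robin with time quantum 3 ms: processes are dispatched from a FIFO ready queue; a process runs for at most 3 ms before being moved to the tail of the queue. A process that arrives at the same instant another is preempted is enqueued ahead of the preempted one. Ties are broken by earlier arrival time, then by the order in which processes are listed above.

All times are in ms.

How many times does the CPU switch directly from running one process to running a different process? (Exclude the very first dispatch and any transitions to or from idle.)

Timeline: | J1 0-3 | J2 3-4 | idle 4-10 | J3 10-13 | J4 13-16 | J3 16-19 | J4 19-21 | J3 21-22 |
Completion: J1=3  J2=4  J3=22  J4=21

5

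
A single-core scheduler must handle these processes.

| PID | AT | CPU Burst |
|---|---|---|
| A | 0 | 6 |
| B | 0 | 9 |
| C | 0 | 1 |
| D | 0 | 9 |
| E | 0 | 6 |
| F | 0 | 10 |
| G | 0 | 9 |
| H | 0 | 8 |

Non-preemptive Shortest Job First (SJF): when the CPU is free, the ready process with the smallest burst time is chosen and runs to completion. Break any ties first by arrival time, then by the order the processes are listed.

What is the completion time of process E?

13

Schedule: | C 0-1 | A 1-7 | E 7-13 | H 13-21 | B 21-30 | D 30-39 | G 39-48 | F 48-58 |
Completion: A=7  B=30  C=1  D=39  E=13  F=58  G=48  H=21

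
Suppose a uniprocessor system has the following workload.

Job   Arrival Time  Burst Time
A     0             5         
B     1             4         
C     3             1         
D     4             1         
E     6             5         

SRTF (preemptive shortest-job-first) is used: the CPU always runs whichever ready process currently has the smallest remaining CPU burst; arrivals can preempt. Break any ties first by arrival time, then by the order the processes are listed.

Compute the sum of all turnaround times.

29

Schedule: | A 0-3 | C 3-4 | D 4-5 | A 5-7 | B 7-11 | E 11-16 |
Completion: A=7  B=11  C=4  D=5  E=16
Turnaround (C−A): A=7  B=10  C=1  D=1  E=10
Turnaround = completion − arrival: A=7, B=10, C=1, D=1, E=10
Total turnaround = 7 + 10 + 1 + 1 + 10 = 29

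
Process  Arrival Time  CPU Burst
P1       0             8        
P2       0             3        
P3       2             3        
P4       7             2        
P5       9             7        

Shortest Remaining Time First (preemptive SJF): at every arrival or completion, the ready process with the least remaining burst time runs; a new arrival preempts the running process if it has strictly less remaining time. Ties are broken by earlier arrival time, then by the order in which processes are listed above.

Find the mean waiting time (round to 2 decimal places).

3.20

Schedule: | P2 0-3 | P3 3-6 | P1 6-7 | P4 7-9 | P1 9-16 | P5 16-23 |
Completion: P1=16  P2=3  P3=6  P4=9  P5=23
Turnaround (C−A): P1=16  P2=3  P3=4  P4=2  P5=14
Waiting times: P1=8, P2=0, P3=1, P4=0, P5=7
Average waiting = (8+0+1+0+7) / 5 = 16/5 = 3.20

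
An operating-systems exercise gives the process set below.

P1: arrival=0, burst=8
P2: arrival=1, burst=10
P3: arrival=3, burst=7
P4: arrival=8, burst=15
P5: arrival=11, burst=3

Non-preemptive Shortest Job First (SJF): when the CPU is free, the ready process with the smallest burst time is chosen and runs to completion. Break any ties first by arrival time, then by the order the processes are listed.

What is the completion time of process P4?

Gantt: | P1 0-8 | P3 8-15 | P5 15-18 | P2 18-28 | P4 28-43 |
Completion: P1=8  P2=28  P3=15  P4=43  P5=18
Turnaround (C−A): P1=8  P2=27  P3=12  P4=35  P5=7

43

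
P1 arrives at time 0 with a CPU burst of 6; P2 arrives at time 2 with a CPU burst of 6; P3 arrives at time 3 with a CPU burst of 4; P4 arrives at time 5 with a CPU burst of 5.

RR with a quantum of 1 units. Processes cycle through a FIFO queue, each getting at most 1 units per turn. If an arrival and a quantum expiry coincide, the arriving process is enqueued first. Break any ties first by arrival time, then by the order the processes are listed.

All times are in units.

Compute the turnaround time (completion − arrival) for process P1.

15

Schedule: | P1 0-2 | P2 2-3 | P1 3-4 | P3 4-5 | P2 5-6 | P1 6-7 | P4 7-8 | P3 8-9 | P2 9-10 | P1 10-11 | P4 11-12 | P3 12-13 | P2 13-14 | P1 14-15 | P4 15-16 | P3 16-17 | P2 17-18 | P4 18-19 | P2 19-20 | P4 20-21 |
Completion: P1=15  P2=20  P3=17  P4=21
Turnaround(P1) = completion − arrival = 15 − 0 = 15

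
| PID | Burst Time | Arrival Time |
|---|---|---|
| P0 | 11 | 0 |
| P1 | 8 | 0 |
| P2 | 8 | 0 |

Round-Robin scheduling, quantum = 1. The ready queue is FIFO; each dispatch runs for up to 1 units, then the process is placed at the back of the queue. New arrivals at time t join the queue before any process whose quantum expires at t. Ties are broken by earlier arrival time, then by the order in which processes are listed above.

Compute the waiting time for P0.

16

Gantt: | P0 0-1 | P1 1-2 | P2 2-3 | P0 3-4 | P1 4-5 | P2 5-6 | P0 6-7 | P1 7-8 | P2 8-9 | P0 9-10 | P1 10-11 | P2 11-12 | P0 12-13 | P1 13-14 | P2 14-15 | P0 15-16 | P1 16-17 | P2 17-18 | P0 18-19 | P1 19-20 | P2 20-21 | P0 21-22 | P1 22-23 | P2 23-24 | P0 24-27 |
Completion: P0=27  P1=23  P2=24
Waiting(P0) = turnaround − burst = 27 − 11 = 16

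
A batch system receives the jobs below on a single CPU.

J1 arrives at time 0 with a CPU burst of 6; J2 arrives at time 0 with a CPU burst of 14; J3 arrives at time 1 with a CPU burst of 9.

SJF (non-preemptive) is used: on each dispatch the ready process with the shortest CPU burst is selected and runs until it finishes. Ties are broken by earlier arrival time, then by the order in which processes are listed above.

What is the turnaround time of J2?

Schedule: | J1 0-6 | J3 6-15 | J2 15-29 |
Completion: J1=6  J2=29  J3=15
Turnaround (C−A): J1=6  J2=29  J3=14
Turnaround(J2) = completion − arrival = 29 − 0 = 29

29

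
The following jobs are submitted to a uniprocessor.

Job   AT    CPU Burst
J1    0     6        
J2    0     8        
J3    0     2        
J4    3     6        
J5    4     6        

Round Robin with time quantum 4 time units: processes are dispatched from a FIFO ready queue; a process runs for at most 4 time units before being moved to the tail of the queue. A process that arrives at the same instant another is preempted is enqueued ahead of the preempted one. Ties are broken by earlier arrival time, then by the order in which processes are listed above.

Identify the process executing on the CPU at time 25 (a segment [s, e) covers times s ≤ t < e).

J4

Gantt: | J1 0-4 | J2 4-8 | J3 8-10 | J4 10-14 | J5 14-18 | J1 18-20 | J2 20-24 | J4 24-26 | J5 26-28 |
Completion: J1=20  J2=24  J3=10  J4=26  J5=28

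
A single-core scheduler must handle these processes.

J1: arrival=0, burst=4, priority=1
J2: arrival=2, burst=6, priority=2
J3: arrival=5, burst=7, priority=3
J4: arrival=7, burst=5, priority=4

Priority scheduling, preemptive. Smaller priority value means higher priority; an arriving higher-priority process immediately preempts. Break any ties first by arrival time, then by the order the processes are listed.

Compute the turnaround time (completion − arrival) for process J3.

12

Timeline: | J1 0-4 | J2 4-10 | J3 10-17 | J4 17-22 |
Completion: J1=4  J2=10  J3=17  J4=22
Turnaround(J3) = completion − arrival = 17 − 5 = 12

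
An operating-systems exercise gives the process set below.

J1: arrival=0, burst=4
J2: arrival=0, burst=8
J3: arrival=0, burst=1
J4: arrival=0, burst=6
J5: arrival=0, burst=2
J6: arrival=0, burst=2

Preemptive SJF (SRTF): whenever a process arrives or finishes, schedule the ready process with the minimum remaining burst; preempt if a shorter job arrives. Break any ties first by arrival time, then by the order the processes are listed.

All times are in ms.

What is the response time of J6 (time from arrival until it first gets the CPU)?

Timeline: | J3 0-1 | J5 1-3 | J6 3-5 | J1 5-9 | J4 9-15 | J2 15-23 |
Completion: J1=9  J2=23  J3=1  J4=15  J5=3  J6=5
Response(J6) = first start − arrival = 3 − 0 = 3

3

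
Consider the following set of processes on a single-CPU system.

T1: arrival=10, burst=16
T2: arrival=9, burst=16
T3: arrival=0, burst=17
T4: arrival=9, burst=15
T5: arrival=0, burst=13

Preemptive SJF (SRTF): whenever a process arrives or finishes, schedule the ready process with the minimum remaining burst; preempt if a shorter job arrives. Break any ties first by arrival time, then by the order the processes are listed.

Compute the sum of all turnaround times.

194

Gantt: | T5 0-13 | T4 13-28 | T2 28-44 | T1 44-60 | T3 60-77 |
Completion: T1=60  T2=44  T3=77  T4=28  T5=13
Turnaround (C−A): T1=50  T2=35  T3=77  T4=19  T5=13
Turnaround = completion − arrival: T1=50, T2=35, T3=77, T4=19, T5=13
Total turnaround = 50 + 35 + 77 + 19 + 13 = 194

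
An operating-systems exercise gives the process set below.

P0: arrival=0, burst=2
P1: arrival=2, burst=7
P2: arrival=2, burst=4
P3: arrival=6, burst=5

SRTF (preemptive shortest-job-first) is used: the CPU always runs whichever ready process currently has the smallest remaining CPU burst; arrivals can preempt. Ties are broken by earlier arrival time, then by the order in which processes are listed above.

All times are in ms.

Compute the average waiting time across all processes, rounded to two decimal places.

Schedule: | P0 0-2 | P2 2-6 | P3 6-11 | P1 11-18 |
Completion: P0=2  P1=18  P2=6  P3=11
Turnaround (C−A): P0=2  P1=16  P2=4  P3=5
Waiting times: P0=0, P1=9, P2=0, P3=0
Average waiting = (0+9+0+0) / 4 = 9/4 = 2.25

2.25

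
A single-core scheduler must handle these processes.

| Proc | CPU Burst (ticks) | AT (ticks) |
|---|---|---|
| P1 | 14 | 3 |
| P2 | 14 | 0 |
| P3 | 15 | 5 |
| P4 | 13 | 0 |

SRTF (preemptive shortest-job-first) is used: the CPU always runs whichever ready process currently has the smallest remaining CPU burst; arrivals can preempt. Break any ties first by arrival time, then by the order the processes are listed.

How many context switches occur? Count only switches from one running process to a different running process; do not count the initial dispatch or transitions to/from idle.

Schedule: | P4 0-13 | P2 13-27 | P1 27-41 | P3 41-56 |
Completion: P1=41  P2=27  P3=56  P4=13
Turnaround (C−A): P1=38  P2=27  P3=51  P4=13

3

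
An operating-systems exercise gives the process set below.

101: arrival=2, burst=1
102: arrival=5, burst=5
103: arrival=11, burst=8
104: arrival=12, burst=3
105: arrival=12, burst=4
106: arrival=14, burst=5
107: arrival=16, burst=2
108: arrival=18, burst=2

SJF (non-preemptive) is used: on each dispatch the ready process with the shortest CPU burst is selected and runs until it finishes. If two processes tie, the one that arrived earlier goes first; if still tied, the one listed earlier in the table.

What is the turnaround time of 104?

14

Gantt: | idle 0-2 | 101 2-3 | idle 3-5 | 102 5-10 | idle 10-11 | 103 11-19 | 107 19-21 | 108 21-23 | 104 23-26 | 105 26-30 | 106 30-35 |
Completion: 101=3  102=10  103=19  104=26  105=30  106=35  107=21  108=23
Turnaround(104) = completion − arrival = 26 − 12 = 14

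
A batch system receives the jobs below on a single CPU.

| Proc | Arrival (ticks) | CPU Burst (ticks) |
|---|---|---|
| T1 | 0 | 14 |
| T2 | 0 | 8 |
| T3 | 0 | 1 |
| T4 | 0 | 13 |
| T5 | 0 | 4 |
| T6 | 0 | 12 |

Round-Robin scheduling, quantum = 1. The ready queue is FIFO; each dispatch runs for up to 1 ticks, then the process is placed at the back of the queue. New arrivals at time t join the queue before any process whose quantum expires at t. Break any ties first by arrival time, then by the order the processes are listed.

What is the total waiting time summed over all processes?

158

Schedule: | T1 0-1 | T2 1-2 | T3 2-3 | T4 3-4 | T5 4-5 | T6 5-6 | T1 6-7 | T2 7-8 | T4 8-9 | T5 9-10 | T6 10-11 | T1 11-12 | T2 12-13 | T4 13-14 | T5 14-15 | T6 15-16 | T1 16-17 | T2 17-18 | T4 18-19 | T5 19-20 | T6 20-21 | T1 21-22 | T2 22-23 | T4 23-24 | T6 24-25 | T1 25-26 | T2 26-27 | T4 27-28 | T6 28-29 | T1 29-30 | T2 30-31 | T4 31-32 | T6 32-33 | T1 33-34 | T2 34-35 | T4 35-36 | T6 36-37 | T1 37-38 | T4 38-39 | T6 39-40 | T1 40-41 | T4 41-42 | T6 42-43 | T1 43-44 | T4 44-45 | T6 45-46 | T1 46-47 | T4 47-48 | T6 48-49 | T1 49-50 | T4 50-51 | T1 51-52 |
Completion: T1=52  T2=35  T3=3  T4=51  T5=20  T6=49
Waiting = turnaround − burst: T1=38, T2=27, T3=2, T4=38, T5=16, T6=37
Total waiting = 38 + 27 + 2 + 38 + 16 + 37 = 158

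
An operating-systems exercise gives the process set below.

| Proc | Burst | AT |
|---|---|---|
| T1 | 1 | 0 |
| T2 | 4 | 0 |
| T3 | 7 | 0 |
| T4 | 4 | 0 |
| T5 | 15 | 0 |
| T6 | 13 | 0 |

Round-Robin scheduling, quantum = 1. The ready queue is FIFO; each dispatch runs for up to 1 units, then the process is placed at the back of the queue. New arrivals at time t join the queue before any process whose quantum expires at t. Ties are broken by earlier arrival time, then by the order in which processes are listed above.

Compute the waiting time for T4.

15

Schedule: | T1 0-1 | T2 1-2 | T3 2-3 | T4 3-4 | T5 4-5 | T6 5-6 | T2 6-7 | T3 7-8 | T4 8-9 | T5 9-10 | T6 10-11 | T2 11-12 | T3 12-13 | T4 13-14 | T5 14-15 | T6 15-16 | T2 16-17 | T3 17-18 | T4 18-19 | T5 19-20 | T6 20-21 | T3 21-22 | T5 22-23 | T6 23-24 | T3 24-25 | T5 25-26 | T6 26-27 | T3 27-28 | T5 28-29 | T6 29-30 | T5 30-31 | T6 31-32 | T5 32-33 | T6 33-34 | T5 34-35 | T6 35-36 | T5 36-37 | T6 37-38 | T5 38-39 | T6 39-40 | T5 40-41 | T6 41-42 | T5 42-44 |
Completion: T1=1  T2=17  T3=28  T4=19  T5=44  T6=42
Turnaround (C−A): T1=1  T2=17  T3=28  T4=19  T5=44  T6=42
Waiting(T4) = turnaround − burst = 19 − 4 = 15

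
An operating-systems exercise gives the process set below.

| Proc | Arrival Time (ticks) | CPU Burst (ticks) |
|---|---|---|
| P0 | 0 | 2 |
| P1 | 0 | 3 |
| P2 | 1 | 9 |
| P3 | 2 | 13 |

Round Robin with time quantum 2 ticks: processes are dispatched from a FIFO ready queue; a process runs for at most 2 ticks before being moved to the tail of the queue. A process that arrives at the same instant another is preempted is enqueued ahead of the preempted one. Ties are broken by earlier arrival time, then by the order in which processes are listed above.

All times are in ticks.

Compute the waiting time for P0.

0

Gantt: | P0 0-2 | P1 2-4 | P2 4-6 | P3 6-8 | P1 8-9 | P2 9-11 | P3 11-13 | P2 13-15 | P3 15-17 | P2 17-19 | P3 19-21 | P2 21-22 | P3 22-27 |
Completion: P0=2  P1=9  P2=22  P3=27
Waiting(P0) = turnaround − burst = 2 − 2 = 0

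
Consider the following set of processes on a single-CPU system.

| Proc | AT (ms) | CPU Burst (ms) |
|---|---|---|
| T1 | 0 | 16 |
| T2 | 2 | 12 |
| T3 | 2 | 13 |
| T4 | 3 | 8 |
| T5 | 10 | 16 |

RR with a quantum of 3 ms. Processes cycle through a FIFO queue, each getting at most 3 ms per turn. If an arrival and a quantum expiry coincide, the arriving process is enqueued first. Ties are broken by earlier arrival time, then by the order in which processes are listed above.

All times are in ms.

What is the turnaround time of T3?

55

Schedule: | T1 0-3 | T2 3-6 | T3 6-9 | T4 9-12 | T1 12-15 | T2 15-18 | T3 18-21 | T5 21-24 | T4 24-27 | T1 27-30 | T2 30-33 | T3 33-36 | T5 36-39 | T4 39-41 | T1 41-44 | T2 44-47 | T3 47-50 | T5 50-53 | T1 53-56 | T3 56-57 | T5 57-60 | T1 60-61 | T5 61-65 |
Completion: T1=61  T2=47  T3=57  T4=41  T5=65
Turnaround(T3) = completion − arrival = 57 − 2 = 55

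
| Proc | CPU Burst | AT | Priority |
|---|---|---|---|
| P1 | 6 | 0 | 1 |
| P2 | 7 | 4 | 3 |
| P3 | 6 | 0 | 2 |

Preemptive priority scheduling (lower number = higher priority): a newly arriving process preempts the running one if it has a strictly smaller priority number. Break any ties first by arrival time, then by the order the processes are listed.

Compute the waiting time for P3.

Schedule: | P1 0-6 | P3 6-12 | P2 12-19 |
Completion: P1=6  P2=19  P3=12
Turnaround (C−A): P1=6  P2=15  P3=12
Waiting(P3) = turnaround − burst = 12 − 6 = 6

6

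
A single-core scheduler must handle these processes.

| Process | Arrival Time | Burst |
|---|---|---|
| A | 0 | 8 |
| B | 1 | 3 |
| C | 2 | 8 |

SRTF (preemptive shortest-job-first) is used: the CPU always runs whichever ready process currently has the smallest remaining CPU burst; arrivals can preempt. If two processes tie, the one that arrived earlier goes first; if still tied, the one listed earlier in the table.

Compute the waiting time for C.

9

Schedule: | A 0-1 | B 1-4 | A 4-11 | C 11-19 |
Completion: A=11  B=4  C=19
Turnaround (C−A): A=11  B=3  C=17
Waiting(C) = turnaround − burst = 17 − 8 = 9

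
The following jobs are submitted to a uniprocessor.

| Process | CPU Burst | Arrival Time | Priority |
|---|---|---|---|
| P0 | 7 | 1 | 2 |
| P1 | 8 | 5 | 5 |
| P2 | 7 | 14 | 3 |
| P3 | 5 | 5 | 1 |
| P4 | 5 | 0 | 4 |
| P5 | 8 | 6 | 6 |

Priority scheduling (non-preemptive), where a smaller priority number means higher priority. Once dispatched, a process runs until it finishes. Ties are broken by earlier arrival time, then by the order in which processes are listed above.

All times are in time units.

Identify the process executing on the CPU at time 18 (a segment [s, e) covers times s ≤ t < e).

Gantt: | P4 0-5 | P3 5-10 | P0 10-17 | P2 17-24 | P1 24-32 | P5 32-40 |
Completion: P0=17  P1=32  P2=24  P3=10  P4=5  P5=40

P2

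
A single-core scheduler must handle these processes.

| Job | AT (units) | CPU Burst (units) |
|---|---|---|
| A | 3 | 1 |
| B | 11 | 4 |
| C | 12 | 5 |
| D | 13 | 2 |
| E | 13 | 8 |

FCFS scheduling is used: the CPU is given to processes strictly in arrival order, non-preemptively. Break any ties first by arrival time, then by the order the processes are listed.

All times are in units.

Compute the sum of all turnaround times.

Timeline: | idle 0-3 | A 3-4 | idle 4-11 | B 11-15 | C 15-20 | D 20-22 | E 22-30 |
Completion: A=4  B=15  C=20  D=22  E=30
Turnaround (C−A): A=1  B=4  C=8  D=9  E=17
Turnaround = completion − arrival: A=1, B=4, C=8, D=9, E=17
Total turnaround = 1 + 4 + 8 + 9 + 17 = 39

39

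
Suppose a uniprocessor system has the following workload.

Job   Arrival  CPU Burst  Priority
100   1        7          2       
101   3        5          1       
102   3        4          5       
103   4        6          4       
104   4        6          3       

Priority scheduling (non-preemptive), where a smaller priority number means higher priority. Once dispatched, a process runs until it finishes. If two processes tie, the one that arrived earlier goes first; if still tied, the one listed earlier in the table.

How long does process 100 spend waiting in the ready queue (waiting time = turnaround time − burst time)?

0

Gantt: | idle 0-1 | 100 1-8 | 101 8-13 | 104 13-19 | 103 19-25 | 102 25-29 |
Completion: 100=8  101=13  102=29  103=25  104=19
Waiting(100) = turnaround − burst = 7 − 7 = 0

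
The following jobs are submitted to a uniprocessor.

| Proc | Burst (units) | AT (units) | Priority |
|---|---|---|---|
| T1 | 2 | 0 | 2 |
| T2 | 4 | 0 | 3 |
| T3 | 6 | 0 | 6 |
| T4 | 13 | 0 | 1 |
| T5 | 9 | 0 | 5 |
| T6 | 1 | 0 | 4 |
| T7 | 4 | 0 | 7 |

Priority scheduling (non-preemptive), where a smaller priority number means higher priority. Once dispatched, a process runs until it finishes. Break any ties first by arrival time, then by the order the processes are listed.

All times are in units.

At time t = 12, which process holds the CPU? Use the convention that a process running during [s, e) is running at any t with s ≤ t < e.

T4

Timeline: | T4 0-13 | T1 13-15 | T2 15-19 | T6 19-20 | T5 20-29 | T3 29-35 | T7 35-39 |
Completion: T1=15  T2=19  T3=35  T4=13  T5=29  T6=20  T7=39
Turnaround (C−A): T1=15  T2=19  T3=35  T4=13  T5=29  T6=20  T7=39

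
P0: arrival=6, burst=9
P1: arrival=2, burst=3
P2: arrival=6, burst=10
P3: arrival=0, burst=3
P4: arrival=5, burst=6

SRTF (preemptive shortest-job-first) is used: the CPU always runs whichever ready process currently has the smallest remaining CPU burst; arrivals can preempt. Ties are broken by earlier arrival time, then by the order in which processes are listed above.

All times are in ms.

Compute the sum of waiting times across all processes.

23

Gantt: | P3 0-3 | P1 3-6 | P4 6-12 | P0 12-21 | P2 21-31 |
Completion: P0=21  P1=6  P2=31  P3=3  P4=12
Waiting = turnaround − burst: P0=6, P1=1, P2=15, P3=0, P4=1
Total waiting = 6 + 1 + 15 + 0 + 1 = 23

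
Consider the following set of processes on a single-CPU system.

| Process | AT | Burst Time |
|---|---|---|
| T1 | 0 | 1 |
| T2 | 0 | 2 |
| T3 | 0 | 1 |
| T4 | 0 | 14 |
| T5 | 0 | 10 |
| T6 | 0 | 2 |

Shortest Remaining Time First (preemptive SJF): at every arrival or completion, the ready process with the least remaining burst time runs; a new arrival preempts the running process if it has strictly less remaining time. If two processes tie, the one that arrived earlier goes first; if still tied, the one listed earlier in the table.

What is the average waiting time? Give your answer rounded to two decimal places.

Timeline: | T1 0-1 | T3 1-2 | T2 2-4 | T6 4-6 | T5 6-16 | T4 16-30 |
Completion: T1=1  T2=4  T3=2  T4=30  T5=16  T6=6
Turnaround (C−A): T1=1  T2=4  T3=2  T4=30  T5=16  T6=6
Waiting times: T1=0, T2=2, T3=1, T4=16, T5=6, T6=4
Average waiting = (0+2+1+16+6+4) / 6 = 29/6 = 4.83

4.83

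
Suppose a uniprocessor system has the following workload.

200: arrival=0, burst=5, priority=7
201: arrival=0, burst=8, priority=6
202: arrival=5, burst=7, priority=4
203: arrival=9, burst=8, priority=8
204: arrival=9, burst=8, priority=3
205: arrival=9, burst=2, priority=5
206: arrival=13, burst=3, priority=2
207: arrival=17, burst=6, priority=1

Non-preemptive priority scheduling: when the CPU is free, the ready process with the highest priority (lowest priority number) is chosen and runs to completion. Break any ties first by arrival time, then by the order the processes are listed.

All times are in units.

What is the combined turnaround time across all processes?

Schedule: | 201 0-8 | 202 8-15 | 206 15-18 | 207 18-24 | 204 24-32 | 205 32-34 | 200 34-39 | 203 39-47 |
Completion: 200=39  201=8  202=15  203=47  204=32  205=34  206=18  207=24
Turnaround (C−A): 200=39  201=8  202=10  203=38  204=23  205=25  206=5  207=7
Turnaround = completion − arrival: 200=39, 201=8, 202=10, 203=38, 204=23, 205=25, 206=5, 207=7
Total turnaround = 39 + 8 + 10 + 38 + 23 + 25 + 5 + 7 = 155

155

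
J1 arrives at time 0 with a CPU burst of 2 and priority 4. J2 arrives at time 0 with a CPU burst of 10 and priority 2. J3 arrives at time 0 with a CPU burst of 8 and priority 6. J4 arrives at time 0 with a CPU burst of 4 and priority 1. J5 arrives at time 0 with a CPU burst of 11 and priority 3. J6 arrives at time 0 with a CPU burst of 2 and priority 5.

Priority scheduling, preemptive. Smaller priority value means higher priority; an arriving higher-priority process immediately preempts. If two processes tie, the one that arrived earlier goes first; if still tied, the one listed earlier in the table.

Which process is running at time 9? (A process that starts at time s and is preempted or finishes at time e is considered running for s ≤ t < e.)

J2

Timeline: | J4 0-4 | J2 4-14 | J5 14-25 | J1 25-27 | J6 27-29 | J3 29-37 |
Completion: J1=27  J2=14  J3=37  J4=4  J5=25  J6=29
Turnaround (C−A): J1=27  J2=14  J3=37  J4=4  J5=25  J6=29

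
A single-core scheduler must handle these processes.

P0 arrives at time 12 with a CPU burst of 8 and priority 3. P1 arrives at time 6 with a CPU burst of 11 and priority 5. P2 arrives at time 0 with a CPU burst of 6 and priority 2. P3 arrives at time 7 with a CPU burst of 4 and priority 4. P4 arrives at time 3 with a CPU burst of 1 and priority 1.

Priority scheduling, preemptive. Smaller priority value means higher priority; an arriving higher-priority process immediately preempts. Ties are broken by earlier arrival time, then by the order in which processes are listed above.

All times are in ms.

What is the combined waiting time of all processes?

Schedule: | P2 0-3 | P4 3-4 | P2 4-7 | P3 7-11 | P1 11-12 | P0 12-20 | P1 20-30 |
Completion: P0=20  P1=30  P2=7  P3=11  P4=4
Turnaround (C−A): P0=8  P1=24  P2=7  P3=4  P4=1
Waiting = turnaround − burst: P0=0, P1=13, P2=1, P3=0, P4=0
Total waiting = 0 + 13 + 1 + 0 + 0 = 14

14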